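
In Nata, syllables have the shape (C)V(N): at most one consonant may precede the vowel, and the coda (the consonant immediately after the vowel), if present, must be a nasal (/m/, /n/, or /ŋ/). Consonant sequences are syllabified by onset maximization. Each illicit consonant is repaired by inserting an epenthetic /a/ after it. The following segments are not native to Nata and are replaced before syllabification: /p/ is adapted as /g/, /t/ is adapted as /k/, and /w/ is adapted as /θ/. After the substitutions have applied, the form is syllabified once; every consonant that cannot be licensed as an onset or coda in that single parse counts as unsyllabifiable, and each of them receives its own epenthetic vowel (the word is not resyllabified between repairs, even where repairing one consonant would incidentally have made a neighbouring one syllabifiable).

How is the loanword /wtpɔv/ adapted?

θakagɔva

Substitution: /w/ → /θ/, /t/ → /k/, /p/ → /g/, giving /θkgɔv/.
Under (C)V(N), the unsyllabifiable consonants are /θ/, /k/, /v/ (only a nasal (/m/, /n/, or /ŋ/) is licensed in coda position; onsets are limited to one consonant).
Epenthesis after each stranded consonant: /θ/ → /θa/, /k/ → /ka/, /v/ → /va/.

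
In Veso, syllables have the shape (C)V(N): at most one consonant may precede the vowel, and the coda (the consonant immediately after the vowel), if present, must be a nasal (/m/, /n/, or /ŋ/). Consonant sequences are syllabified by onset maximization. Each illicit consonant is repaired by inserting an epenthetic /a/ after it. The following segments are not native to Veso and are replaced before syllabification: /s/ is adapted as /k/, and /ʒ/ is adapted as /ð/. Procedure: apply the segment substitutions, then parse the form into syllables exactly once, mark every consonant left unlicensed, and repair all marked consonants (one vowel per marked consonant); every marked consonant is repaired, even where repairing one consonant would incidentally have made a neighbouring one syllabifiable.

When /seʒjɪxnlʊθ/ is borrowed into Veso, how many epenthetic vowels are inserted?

4

After substitution the input is /keðjɪxnlʊθ/.
The unsyllabifiable consonants are /ð/, /x/, /n/, /θ/; each receives one epenthetic vowel.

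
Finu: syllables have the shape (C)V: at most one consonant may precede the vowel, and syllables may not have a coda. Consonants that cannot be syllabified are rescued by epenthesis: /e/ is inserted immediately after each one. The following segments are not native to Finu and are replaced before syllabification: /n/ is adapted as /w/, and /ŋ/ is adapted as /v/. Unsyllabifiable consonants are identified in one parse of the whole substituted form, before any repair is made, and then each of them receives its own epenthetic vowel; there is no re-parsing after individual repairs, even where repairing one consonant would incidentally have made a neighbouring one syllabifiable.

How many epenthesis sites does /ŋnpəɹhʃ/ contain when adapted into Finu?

After substitution the input is /vwpəɹhʃ/.
The unsyllabifiable consonants are /v/, /w/, /ɹ/, /h/, /ʃ/; each receives one epenthetic vowel.

5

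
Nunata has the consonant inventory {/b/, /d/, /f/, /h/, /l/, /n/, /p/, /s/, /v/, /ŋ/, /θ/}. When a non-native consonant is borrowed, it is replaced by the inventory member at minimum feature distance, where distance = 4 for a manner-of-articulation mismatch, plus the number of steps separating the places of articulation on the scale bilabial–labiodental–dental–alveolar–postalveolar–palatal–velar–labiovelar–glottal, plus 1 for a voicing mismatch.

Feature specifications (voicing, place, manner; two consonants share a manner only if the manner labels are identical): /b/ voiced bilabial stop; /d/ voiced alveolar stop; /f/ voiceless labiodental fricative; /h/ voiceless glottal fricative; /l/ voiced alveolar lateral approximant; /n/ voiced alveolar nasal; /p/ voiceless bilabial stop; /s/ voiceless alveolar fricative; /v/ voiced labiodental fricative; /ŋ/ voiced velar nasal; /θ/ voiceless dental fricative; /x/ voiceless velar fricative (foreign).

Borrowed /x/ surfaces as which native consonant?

/h/ is closest: same manner (fricative), place distance 2 (velar→glottal), same voicing; total 2. Next closest is /s/ at distance 3.

h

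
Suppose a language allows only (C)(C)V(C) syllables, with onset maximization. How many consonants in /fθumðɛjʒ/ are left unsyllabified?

1

Syllabifying with onset maximization leaves /ʒ/ stranded (at most one coda consonant is licensed; onsets may contain at most 2 consonants).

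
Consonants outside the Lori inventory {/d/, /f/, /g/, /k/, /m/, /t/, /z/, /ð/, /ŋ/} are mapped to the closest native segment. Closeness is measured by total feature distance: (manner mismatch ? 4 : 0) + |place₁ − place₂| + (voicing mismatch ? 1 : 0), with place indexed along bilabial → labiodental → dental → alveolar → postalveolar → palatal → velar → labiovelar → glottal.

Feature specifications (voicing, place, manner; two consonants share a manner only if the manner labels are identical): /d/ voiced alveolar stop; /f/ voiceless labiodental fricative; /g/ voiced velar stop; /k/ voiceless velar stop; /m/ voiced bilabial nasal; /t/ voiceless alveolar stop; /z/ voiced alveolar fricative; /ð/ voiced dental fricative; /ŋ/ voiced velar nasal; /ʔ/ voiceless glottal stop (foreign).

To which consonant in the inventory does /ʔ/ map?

k

/k/ is closest: same manner (stop), place distance 2 (glottal→velar), same voicing; total 2. Next closest is /g/ at distance 3.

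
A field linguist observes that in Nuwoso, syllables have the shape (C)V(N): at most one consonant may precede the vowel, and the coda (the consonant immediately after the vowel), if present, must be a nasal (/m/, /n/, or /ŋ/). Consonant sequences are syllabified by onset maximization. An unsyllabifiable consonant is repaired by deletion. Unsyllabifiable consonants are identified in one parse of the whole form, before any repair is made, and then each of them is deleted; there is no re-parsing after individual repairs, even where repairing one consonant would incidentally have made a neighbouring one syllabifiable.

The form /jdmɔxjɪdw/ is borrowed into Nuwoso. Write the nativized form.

mɔjɪ

Syllabifying with onset maximization leaves /j/, /d/, /x/, /d/, /w/ stranded (only a nasal (/m/, /n/, or /ŋ/) is licensed in coda position; onsets are limited to one consonant).
Deleting the stranded consonants removes /j/, /d/, /x/, /d/, /w/.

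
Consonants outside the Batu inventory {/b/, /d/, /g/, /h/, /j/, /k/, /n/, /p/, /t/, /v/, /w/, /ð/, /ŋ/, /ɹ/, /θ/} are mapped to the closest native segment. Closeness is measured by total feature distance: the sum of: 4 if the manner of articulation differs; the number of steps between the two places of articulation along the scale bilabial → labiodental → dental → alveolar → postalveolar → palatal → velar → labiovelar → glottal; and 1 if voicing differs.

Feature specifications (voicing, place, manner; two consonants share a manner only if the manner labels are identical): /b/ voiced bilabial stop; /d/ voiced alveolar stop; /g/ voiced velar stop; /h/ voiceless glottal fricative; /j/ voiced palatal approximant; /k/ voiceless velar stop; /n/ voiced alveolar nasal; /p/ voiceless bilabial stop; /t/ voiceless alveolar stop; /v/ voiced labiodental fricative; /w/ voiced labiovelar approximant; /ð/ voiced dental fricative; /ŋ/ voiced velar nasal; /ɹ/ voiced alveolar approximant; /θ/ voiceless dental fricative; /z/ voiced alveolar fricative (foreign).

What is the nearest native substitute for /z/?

/ð/ is closest: same manner (fricative), place distance 1 (alveolar→dental), same voicing; total 1. Next closest is /v/ at distance 2.

ð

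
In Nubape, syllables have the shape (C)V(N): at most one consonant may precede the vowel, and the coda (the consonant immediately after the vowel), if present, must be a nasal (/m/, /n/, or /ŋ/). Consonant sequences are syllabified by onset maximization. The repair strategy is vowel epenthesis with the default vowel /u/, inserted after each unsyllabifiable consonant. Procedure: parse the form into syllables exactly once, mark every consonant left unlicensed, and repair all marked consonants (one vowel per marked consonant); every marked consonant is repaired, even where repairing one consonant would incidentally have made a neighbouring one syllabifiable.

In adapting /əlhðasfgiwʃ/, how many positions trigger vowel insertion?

The unsyllabifiable consonants are /l/, /h/, /s/, /f/, /w/, /ʃ/; each receives one epenthetic vowel.

6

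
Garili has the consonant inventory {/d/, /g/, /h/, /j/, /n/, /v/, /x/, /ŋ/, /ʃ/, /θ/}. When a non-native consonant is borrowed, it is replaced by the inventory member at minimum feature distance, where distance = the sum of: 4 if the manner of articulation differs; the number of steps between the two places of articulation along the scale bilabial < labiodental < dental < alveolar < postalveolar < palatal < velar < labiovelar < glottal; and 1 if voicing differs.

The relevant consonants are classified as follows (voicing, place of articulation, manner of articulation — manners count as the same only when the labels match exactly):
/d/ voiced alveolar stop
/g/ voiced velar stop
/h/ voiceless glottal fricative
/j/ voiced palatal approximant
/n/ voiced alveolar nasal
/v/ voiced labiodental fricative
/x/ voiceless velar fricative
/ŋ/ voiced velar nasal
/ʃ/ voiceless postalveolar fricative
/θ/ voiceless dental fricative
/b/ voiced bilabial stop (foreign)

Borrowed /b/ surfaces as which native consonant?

d

/d/ is closest: same manner (stop), place distance 3 (bilabial→alveolar), same voicing; total 3. Next closest is /v/ at distance 5.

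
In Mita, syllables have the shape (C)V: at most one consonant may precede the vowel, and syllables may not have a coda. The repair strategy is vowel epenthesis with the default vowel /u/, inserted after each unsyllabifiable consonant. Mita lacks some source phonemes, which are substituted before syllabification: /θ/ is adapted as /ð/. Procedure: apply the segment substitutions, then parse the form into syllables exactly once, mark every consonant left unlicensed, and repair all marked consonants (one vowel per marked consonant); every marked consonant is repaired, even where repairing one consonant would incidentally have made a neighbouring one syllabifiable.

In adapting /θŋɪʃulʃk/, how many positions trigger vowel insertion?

After substitution the input is /ðŋɪʃulʃk/.
The unsyllabifiable consonants are /ð/, /l/, /ʃ/, /k/; each receives one epenthetic vowel.

4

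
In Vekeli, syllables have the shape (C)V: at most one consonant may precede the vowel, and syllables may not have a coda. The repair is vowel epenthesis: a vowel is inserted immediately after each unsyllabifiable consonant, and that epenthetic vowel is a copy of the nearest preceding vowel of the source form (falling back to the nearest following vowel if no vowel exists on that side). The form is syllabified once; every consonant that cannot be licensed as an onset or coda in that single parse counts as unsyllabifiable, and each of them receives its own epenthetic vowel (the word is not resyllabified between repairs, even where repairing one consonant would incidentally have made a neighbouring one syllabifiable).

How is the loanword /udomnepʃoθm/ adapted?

udomonepeʃoθomo

Syllabifying with onset maximization leaves /m/, /p/, /θ/, /m/ stranded (no codas are permitted; onsets are limited to one consonant).
Each unlicensed consonant becomes the onset of a new syllable: /m/ → /mo/, /p/ → /pe/, /θ/ → /θo/, /m/ → /mo/.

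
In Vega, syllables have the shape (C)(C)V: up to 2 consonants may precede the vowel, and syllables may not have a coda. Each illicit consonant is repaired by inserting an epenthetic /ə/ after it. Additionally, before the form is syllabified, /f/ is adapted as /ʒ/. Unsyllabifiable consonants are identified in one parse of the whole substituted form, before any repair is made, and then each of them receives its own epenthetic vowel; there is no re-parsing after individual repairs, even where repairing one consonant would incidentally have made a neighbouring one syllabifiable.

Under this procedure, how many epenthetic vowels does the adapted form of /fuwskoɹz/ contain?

After substitution the input is /ʒuwskoɹz/.
The unsyllabifiable consonants are /w/, /ɹ/, /z/; each receives one epenthetic vowel.

3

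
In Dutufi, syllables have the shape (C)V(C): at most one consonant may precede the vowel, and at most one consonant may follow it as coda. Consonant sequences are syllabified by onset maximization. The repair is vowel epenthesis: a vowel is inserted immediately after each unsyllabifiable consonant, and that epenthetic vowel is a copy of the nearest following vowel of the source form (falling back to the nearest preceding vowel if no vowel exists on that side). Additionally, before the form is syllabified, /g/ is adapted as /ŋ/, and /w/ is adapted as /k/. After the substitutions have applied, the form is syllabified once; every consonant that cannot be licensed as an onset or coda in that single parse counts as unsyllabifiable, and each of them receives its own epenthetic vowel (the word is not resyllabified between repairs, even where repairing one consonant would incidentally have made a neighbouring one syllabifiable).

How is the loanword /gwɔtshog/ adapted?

ŋɔkɔtsohoŋ

Substitution: /g/ → /ŋ/, /w/ → /k/, giving /ŋkɔtshoŋ/.
The consonants /ŋ/, /s/ cannot be parsed into a legal (C)V(C) syllable (at most one coda consonant is licensed; onsets are limited to one consonant).
Each unlicensed consonant becomes the onset of a new syllable: /ŋ/ → /ŋɔ/, /s/ → /so/.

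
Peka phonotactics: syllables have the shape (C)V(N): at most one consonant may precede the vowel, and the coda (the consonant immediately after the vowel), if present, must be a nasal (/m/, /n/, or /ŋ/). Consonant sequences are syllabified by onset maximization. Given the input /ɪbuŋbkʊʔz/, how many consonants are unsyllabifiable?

The consonants /b/, /ʔ/, /z/ cannot be parsed into a legal (C)V(N) syllable (only a nasal (/m/, /n/, or /ŋ/) is licensed in coda position; onsets are limited to one consonant).

3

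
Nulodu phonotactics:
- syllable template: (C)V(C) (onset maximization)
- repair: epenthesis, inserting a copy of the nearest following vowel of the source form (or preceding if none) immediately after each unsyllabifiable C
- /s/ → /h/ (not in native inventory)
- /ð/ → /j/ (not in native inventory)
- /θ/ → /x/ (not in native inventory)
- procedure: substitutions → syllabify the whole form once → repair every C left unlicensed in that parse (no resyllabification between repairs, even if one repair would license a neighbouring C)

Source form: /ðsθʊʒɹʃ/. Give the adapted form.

jʊhʊxʊʒɹʊʃʊ

Substitution: /ð/ → /j/, /s/ → /h/, /θ/ → /x/, giving /jhxʊʒɹʃ/.
Under (C)V(C), the unsyllabifiable consonants are /j/, /h/, /ɹ/, /ʃ/ (at most one coda consonant is licensed; onsets are limited to one consonant).
Each unlicensed consonant becomes the onset of a new syllable: /j/ → /jʊ/, /h/ → /hʊ/, /ɹ/ → /ɹʊ/, /ʃ/ → /ʃʊ/.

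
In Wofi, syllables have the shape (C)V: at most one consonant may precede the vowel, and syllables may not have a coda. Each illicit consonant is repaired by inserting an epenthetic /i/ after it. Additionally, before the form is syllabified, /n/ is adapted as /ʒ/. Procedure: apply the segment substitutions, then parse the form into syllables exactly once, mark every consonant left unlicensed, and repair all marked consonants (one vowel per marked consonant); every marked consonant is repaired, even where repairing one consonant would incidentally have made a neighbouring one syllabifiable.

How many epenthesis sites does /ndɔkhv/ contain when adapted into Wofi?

After substitution the input is /ʒdɔkhv/.
The unsyllabifiable consonants are /ʒ/, /k/, /h/, /v/; each receives one epenthetic vowel.

4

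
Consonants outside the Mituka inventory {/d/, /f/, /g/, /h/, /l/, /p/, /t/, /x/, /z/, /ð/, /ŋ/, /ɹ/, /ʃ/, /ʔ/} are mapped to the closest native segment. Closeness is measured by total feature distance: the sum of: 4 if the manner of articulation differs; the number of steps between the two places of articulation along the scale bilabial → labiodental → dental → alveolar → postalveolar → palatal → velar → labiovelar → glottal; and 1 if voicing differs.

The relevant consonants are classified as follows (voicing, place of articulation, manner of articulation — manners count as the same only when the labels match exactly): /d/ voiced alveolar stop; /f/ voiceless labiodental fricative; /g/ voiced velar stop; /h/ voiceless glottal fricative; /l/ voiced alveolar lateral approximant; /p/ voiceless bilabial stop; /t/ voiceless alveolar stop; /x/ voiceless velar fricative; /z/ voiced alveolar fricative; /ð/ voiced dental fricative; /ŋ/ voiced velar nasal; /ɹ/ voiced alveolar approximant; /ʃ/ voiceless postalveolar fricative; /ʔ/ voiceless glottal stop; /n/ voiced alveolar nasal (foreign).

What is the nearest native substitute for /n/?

ŋ

/ŋ/ is closest: same manner (nasal), place distance 3 (alveolar→velar), same voicing; total 3. Next closest is /d/ at distance 4.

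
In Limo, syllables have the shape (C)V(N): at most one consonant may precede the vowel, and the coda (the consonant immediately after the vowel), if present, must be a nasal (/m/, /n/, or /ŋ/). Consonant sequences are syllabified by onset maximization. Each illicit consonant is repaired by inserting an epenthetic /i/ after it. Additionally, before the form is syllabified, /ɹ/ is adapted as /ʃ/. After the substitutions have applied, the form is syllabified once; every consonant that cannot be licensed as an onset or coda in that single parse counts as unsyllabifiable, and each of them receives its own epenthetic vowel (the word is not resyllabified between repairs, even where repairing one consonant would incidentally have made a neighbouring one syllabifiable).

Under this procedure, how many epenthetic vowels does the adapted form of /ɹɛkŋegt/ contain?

3

After substitution the input is /ʃɛkŋegt/.
The unsyllabifiable consonants are /k/, /g/, /t/; each receives one epenthetic vowel.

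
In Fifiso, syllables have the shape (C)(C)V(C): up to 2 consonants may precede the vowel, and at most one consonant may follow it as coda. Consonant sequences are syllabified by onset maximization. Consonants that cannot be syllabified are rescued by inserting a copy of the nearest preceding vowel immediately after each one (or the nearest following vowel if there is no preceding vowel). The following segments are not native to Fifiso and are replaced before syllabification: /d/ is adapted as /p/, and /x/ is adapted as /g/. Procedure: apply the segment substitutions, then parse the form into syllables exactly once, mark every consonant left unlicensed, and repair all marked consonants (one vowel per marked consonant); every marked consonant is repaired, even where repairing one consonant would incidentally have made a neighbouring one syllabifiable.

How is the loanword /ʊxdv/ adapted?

Substitution: /x/ → /g/, /d/ → /p/, giving /ʊgpv/.
The consonants /p/, /v/ cannot be parsed into a legal (C)(C)V(C) syllable (at most one coda consonant is licensed; onsets may contain at most 2 consonants).
Inserting the epenthetic vowel yields /p/ → /pʊ/, /v/ → /vʊ/.

ʊgpʊvʊ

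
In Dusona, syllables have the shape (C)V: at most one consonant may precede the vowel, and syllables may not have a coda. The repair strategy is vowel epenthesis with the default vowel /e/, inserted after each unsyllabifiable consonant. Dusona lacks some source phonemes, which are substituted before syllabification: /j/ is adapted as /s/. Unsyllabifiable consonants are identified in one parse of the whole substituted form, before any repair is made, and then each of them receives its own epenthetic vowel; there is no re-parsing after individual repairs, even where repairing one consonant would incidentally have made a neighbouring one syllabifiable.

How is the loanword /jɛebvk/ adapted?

sɛebeveke

Substitution: /j/ → /s/, giving /sɛebvk/.
The consonants /b/, /v/, /k/ cannot be parsed into a legal (C)V syllable (no codas are permitted; onsets are limited to one consonant).
Inserting the epenthetic vowel yields /b/ → /be/, /v/ → /ve/, /k/ → /ke/.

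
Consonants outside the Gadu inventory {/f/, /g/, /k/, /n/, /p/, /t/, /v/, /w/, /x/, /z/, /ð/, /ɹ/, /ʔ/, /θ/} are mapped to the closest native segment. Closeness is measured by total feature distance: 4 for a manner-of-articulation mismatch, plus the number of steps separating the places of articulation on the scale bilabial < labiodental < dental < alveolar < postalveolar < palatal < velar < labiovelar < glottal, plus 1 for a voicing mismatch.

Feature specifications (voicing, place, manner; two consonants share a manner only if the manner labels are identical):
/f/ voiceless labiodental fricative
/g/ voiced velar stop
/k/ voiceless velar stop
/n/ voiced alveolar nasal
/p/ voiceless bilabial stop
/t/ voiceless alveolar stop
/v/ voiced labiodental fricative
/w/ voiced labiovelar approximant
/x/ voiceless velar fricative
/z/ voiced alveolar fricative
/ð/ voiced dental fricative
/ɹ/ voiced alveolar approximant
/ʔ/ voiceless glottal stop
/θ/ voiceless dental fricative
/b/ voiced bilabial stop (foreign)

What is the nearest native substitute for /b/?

/p/ is closest: same manner (stop), place distance 0 (bilabial→bilabial), voicing differs (+1); total 1. Next closest is /t/ at distance 4.

p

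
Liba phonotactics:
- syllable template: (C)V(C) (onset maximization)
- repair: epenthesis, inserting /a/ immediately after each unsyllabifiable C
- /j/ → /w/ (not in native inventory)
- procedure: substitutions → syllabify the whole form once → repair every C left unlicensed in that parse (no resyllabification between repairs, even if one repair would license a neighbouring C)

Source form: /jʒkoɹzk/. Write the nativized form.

Substitution: /j/ → /w/, giving /wʒkoɹzk/.
The consonants /w/, /ʒ/, /z/, /k/ cannot be parsed into a legal (C)V(C) syllable (at most one coda consonant is licensed; onsets are limited to one consonant).
Each unlicensed consonant becomes the onset of a new syllable: /w/ → /wa/, /ʒ/ → /ʒa/, /z/ → /za/, /k/ → /ka/.

waʒakoɹzaka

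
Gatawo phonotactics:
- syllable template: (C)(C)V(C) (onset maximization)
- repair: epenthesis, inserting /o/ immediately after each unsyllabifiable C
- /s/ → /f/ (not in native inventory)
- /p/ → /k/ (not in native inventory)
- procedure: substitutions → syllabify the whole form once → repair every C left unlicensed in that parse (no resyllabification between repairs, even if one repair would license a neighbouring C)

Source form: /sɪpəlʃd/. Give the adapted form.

fɪkəlʃodo

Substitution: /s/ → /f/, /p/ → /k/, giving /fɪkəlʃd/.
Syllabifying with onset maximization leaves /ʃ/, /d/ stranded (at most one coda consonant is licensed; onsets may contain at most 2 consonants).
Each unlicensed consonant becomes the onset of a new syllable: /ʃ/ → /ʃo/, /d/ → /do/.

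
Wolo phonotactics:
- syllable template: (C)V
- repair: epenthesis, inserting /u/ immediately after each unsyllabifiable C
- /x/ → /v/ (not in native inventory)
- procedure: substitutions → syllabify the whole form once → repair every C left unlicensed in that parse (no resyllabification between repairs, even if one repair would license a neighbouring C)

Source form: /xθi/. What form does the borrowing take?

Substitution: /x/ → /v/, giving /vθi/.
Under (C)V, the unsyllabifiable consonants are /v/ (no codas are permitted; onsets are limited to one consonant).
Inserting the epenthetic vowel yields /v/ → /vu/.

vuθi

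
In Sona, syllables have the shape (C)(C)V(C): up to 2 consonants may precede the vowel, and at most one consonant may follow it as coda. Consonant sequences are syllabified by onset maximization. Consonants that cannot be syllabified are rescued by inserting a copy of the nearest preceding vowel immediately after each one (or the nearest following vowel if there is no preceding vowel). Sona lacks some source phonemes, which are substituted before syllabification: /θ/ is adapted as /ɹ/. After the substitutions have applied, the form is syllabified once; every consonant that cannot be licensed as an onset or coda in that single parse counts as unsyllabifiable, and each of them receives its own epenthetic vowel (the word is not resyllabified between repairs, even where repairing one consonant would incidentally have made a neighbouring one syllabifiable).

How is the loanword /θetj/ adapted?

Substitution: /θ/ → /ɹ/, giving /ɹetj/.
The consonants /j/ cannot be parsed into a legal (C)(C)V(C) syllable (at most one coda consonant is licensed; onsets may contain at most 2 consonants).
Epenthesis after each stranded consonant: /j/ → /je/.

ɹetje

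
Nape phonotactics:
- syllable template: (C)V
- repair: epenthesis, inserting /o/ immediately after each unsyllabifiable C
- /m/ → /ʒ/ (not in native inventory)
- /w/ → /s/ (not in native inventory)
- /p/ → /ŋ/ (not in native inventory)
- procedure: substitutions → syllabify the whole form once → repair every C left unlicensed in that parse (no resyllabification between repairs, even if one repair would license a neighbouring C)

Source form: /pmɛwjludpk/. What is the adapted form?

Substitution: /p/ → /ŋ/, /m/ → /ʒ/, /w/ → /s/, giving /ŋʒɛsjludŋk/.
Under (C)V, the unsyllabifiable consonants are /ŋ/, /s/, /j/, /d/, /ŋ/, /k/ (no codas are permitted; onsets are limited to one consonant).
Each unlicensed consonant becomes the onset of a new syllable: /ŋ/ → /ŋo/, /s/ → /so/, /j/ → /jo/, /d/ → /do/, /ŋ/ → /ŋo/, /k/ → /ko/.

ŋoʒɛsojoludoŋoko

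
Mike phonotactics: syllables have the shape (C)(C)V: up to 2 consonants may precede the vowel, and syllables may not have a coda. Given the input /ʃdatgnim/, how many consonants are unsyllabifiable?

The consonants /t/, /m/ cannot be parsed into a legal (C)(C)V syllable (no codas are permitted; onsets may contain at most 2 consonants).

2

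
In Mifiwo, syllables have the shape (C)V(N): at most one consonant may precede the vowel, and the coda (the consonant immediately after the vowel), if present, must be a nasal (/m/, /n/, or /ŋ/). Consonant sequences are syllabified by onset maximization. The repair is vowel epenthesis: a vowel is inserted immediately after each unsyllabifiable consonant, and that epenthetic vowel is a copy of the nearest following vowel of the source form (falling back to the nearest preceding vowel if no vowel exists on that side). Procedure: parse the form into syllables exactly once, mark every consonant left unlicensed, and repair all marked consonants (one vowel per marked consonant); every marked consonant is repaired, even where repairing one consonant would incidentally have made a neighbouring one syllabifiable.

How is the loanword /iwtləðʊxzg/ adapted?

iwətələðʊxʊzʊgʊ

The consonants /w/, /t/, /x/, /z/, /g/ cannot be parsed into a legal (C)V(N) syllable (only a nasal (/m/, /n/, or /ŋ/) is licensed in coda position; onsets are limited to one consonant).
Inserting the epenthetic vowel yields /w/ → /wə/, /t/ → /tə/, /x/ → /xʊ/, /z/ → /zʊ/, /g/ → /gʊ/.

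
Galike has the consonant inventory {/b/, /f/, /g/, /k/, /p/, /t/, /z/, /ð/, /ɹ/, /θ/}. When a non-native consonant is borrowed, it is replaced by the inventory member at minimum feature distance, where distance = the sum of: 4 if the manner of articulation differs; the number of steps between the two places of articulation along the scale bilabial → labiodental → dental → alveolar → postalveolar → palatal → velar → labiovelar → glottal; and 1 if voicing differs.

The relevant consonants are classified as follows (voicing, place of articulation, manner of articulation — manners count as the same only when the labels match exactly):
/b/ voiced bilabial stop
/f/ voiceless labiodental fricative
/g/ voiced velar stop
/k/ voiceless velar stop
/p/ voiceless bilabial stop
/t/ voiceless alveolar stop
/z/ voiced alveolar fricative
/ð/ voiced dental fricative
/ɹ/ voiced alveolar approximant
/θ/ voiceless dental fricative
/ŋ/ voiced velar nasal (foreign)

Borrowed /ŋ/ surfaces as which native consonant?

/g/ is closest: manner differs (nasal→stop, +4), place distance 0 (velar→velar), same voicing; total 4. Next closest is /k/ at distance 5.

g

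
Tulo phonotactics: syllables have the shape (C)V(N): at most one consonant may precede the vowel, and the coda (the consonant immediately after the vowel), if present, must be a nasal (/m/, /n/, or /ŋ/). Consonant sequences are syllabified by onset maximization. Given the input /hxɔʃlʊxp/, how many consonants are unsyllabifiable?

4

The consonants /h/, /ʃ/, /x/, /p/ cannot be parsed into a legal (C)V(N) syllable (only a nasal (/m/, /n/, or /ŋ/) is licensed in coda position; onsets are limited to one consonant).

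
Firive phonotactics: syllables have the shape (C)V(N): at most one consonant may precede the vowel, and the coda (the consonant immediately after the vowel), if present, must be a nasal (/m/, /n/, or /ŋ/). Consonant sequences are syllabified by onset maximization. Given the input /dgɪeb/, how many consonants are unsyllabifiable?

2

Under (C)V(N), the unsyllabifiable consonants are /d/, /b/ (only a nasal (/m/, /n/, or /ŋ/) is licensed in coda position; onsets are limited to one consonant).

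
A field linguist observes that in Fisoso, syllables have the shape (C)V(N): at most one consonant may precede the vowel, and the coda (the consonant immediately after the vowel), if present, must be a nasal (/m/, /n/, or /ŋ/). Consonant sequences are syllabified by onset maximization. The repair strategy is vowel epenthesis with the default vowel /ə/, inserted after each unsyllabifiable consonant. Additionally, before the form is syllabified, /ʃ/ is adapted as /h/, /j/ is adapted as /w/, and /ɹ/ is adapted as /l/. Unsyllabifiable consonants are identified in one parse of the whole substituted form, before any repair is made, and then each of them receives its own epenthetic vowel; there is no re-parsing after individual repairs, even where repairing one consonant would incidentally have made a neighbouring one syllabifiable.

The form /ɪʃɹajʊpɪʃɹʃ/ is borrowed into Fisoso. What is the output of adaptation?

Substitution: /ʃ/ → /h/, /ɹ/ → /l/, /j/ → /w/, giving /ɪhlawʊpɪhlh/.
Syllabifying with onset maximization leaves /h/, /h/, /l/, /h/ stranded (only a nasal (/m/, /n/, or /ŋ/) is licensed in coda position; onsets are limited to one consonant).
Each unlicensed consonant becomes the onset of a new syllable: /h/ → /hə/, /h/ → /hə/, /l/ → /lə/, /h/ → /hə/.

ɪhəlawʊpɪhələhə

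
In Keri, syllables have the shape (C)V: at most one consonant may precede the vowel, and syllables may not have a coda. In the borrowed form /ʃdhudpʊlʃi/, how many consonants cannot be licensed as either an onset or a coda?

Under (C)V, the unsyllabifiable consonants are /ʃ/, /d/, /d/, /l/ (no codas are permitted; onsets are limited to one consonant).

4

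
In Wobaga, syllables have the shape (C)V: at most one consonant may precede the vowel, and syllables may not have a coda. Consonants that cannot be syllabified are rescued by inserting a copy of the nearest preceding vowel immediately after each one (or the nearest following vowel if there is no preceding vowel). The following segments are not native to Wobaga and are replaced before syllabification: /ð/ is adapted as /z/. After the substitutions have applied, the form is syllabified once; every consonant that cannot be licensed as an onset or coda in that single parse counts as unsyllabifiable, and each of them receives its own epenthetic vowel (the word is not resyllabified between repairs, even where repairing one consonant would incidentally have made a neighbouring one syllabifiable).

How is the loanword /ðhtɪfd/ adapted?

zɪhɪtɪfɪdɪ

Substitution: /ð/ → /z/, giving /zhtɪfd/.
Syllabifying with onset maximization leaves /z/, /h/, /f/, /d/ stranded (no codas are permitted; onsets are limited to one consonant).
Inserting the epenthetic vowel yields /z/ → /zɪ/, /h/ → /hɪ/, /f/ → /fɪ/, /d/ → /dɪ/.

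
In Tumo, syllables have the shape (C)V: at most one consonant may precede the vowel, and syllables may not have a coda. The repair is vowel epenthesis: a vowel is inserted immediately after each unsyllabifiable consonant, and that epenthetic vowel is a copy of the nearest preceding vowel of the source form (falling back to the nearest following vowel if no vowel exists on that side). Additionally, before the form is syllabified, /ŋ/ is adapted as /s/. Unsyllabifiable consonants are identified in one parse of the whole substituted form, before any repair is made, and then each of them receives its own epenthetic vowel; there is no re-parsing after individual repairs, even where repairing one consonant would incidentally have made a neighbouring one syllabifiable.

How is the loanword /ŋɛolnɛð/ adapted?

sɛolonɛðɛ

Substitution: /ŋ/ → /s/, giving /sɛolnɛð/.
Syllabifying with onset maximization leaves /l/, /ð/ stranded (no codas are permitted; onsets are limited to one consonant).
Each unlicensed consonant becomes the onset of a new syllable: /l/ → /lo/, /ð/ → /ðɛ/.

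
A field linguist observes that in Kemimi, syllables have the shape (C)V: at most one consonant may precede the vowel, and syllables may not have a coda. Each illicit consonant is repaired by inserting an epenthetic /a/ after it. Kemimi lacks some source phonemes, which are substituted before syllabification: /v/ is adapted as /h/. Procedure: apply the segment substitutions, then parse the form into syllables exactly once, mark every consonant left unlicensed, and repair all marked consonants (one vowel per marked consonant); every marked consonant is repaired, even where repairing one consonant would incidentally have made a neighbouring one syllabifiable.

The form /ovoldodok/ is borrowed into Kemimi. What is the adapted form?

oholadodoka

Substitution: /v/ → /h/, giving /oholdodok/.
Under (C)V, the unsyllabifiable consonants are /l/, /k/ (no codas are permitted; onsets are limited to one consonant).
Each unlicensed consonant becomes the onset of a new syllable: /l/ → /la/, /k/ → /ka/.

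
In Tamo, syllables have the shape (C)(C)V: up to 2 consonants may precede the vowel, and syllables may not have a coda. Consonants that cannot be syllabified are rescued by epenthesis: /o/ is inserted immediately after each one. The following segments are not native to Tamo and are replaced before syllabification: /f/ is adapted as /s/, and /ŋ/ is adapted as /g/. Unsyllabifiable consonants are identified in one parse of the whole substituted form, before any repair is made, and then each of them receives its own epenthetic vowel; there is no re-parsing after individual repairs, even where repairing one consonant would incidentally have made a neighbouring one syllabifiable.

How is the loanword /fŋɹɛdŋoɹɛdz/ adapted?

sogɹɛdgoɹɛdozo

Substitution: /f/ → /s/, /ŋ/ → /g/, giving /sgɹɛdgoɹɛdz/.
Syllabifying with onset maximization leaves /s/, /d/, /z/ stranded (no codas are permitted; onsets may contain at most 2 consonants).
Each unlicensed consonant becomes the onset of a new syllable: /s/ → /so/, /d/ → /do/, /z/ → /zo/.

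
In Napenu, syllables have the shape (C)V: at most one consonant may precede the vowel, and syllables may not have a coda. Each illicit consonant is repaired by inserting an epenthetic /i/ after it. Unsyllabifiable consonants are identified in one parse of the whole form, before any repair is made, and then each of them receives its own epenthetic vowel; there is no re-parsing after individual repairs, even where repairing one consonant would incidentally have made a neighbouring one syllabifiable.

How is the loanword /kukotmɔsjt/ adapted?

kukotimɔsijiti

Syllabifying with onset maximization leaves /t/, /s/, /j/, /t/ stranded (no codas are permitted; onsets are limited to one consonant).
Each unlicensed consonant becomes the onset of a new syllable: /t/ → /ti/, /s/ → /si/, /j/ → /ji/, /t/ → /ti/.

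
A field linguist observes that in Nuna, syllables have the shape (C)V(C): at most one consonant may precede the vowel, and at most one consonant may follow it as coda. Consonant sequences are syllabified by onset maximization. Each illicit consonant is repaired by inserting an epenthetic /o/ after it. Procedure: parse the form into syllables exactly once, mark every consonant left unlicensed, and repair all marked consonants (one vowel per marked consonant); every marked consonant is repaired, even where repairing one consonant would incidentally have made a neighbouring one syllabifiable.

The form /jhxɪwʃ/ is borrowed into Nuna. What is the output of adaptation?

The consonants /j/, /h/, /ʃ/ cannot be parsed into a legal (C)V(C) syllable (at most one coda consonant is licensed; onsets are limited to one consonant).
Each unlicensed consonant becomes the onset of a new syllable: /j/ → /jo/, /h/ → /ho/, /ʃ/ → /ʃo/.

johoxɪwʃo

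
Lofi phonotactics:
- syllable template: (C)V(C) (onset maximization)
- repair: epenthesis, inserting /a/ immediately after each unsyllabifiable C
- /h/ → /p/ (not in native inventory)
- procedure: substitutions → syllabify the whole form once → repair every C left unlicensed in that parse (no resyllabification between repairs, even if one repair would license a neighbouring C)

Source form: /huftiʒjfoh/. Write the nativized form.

puftiʒjafop

Substitution: /h/ → /p/, giving /puftiʒjfop/.
Under (C)V(C), the unsyllabifiable consonants are /j/ (at most one coda consonant is licensed; onsets are limited to one consonant).
Epenthesis after each stranded consonant: /j/ → /ja/.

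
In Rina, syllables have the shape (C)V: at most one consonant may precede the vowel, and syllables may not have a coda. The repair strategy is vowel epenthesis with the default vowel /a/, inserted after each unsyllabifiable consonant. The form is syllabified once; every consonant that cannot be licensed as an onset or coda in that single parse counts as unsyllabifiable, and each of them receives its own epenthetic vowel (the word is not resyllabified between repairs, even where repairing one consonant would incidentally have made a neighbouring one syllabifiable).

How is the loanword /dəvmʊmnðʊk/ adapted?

Under (C)V, the unsyllabifiable consonants are /v/, /m/, /n/, /k/ (no codas are permitted; onsets are limited to one consonant).
Inserting the epenthetic vowel yields /v/ → /va/, /m/ → /ma/, /n/ → /na/, /k/ → /ka/.

dəvamʊmanaðʊka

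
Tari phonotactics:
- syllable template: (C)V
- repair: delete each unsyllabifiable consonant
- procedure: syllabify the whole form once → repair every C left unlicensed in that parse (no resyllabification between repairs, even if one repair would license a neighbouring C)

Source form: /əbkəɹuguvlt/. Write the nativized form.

əkəɹugu

The consonants /b/, /v/, /l/, /t/ cannot be parsed into a legal (C)V syllable (no codas are permitted; onsets are limited to one consonant).
Each unlicensed consonant is deleted: /b/, /v/, /l/, /t/.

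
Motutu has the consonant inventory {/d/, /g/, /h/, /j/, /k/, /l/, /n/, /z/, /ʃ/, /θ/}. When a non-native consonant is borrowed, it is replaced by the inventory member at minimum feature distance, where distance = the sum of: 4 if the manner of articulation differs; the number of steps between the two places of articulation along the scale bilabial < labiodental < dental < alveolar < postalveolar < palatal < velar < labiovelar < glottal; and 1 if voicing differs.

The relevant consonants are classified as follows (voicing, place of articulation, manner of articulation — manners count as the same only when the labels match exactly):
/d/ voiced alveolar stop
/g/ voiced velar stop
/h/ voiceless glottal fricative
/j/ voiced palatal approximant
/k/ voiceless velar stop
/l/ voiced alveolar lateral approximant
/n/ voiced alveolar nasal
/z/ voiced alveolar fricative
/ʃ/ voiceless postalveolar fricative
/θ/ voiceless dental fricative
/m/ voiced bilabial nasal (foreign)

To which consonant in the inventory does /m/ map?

/n/ is closest: same manner (nasal), place distance 3 (bilabial→alveolar), same voicing; total 3. Next closest is /d/ at distance 7.

n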